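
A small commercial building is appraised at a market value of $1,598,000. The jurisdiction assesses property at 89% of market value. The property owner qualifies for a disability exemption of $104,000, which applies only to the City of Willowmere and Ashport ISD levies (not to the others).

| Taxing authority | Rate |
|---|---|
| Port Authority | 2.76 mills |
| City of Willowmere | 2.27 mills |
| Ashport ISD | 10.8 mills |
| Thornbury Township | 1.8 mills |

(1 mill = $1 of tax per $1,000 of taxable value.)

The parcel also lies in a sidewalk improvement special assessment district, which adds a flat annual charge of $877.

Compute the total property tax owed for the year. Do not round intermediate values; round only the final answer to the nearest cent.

$24,591.46

Assessed value = $1,598,000 × 0.89 = $1,422,220
Port Authority: $1,422,220 × 0.00276 = $3,925.3272
City of Willowmere: ($1,422,220 − $104,000) × 0.00227 = $1,318,220 × 0.00227 = $2,992.3594
Ashport ISD: ($1,422,220 − $104,000) × 0.0108 = $1,318,220 × 0.0108 = $14,236.776
Thornbury Township: $1,422,220 × 0.0018 = $2,559.996
Levies subtotal = $23,714.4586
Total = $23,714.4586 + $877 = $24,591.4586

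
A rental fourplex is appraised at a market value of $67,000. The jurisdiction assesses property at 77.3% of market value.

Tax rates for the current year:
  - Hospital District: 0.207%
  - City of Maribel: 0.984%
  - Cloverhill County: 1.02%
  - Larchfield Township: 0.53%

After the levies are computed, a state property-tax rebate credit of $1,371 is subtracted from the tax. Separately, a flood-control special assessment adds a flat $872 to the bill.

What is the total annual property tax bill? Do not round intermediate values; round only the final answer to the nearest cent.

$920.59

Assessed value = $67,000 × 0.773 = $51,791
Hospital District: $51,791 × 0.00207 = $107.20737
City of Maribel: $51,791 × 0.00984 = $509.62344
Cloverhill County: $51,791 × 0.0102 = $528.2682
Larchfield Township: $51,791 × 0.0053 = $274.4923
Levies subtotal = $1,419.59131
After credit = $1,419.59131 − $1,371 = $48.59131
Total = $48.59131 + $872 = $920.59131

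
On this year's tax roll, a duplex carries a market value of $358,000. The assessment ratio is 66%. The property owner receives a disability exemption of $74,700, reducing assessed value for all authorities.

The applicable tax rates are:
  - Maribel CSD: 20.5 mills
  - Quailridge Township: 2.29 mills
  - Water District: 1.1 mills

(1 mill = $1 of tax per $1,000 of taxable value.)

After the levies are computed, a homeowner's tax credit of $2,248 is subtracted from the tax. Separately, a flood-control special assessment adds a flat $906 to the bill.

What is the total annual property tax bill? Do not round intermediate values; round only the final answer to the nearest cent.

Assessed value = $358,000 × 0.66 = $236,280
Taxable value = $236,280 − $74,700 = $161,580
Maribel CSD: $161,580 × 0.0205 = $3,312.39
Quailridge Township: $161,580 × 0.00229 = $370.0182
Water District: $161,580 × 0.0011 = $177.738
Levies subtotal = $3,860.1462
After credit = $3,860.1462 − $2,248 = $1,612.1462
Total = $1,612.1462 + $906 = $2,518.1462

$2,518.15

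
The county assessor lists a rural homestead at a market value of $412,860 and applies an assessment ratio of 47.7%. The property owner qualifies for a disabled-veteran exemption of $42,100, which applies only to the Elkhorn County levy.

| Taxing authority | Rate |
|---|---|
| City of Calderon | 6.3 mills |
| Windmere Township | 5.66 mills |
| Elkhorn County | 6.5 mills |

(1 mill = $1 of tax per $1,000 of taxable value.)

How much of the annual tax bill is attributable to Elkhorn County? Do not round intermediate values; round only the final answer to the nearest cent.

$1,006.42

Assessed value = $412,860 × 0.477 = $196,934.22
Elkhorn County taxable value = $196,934.22 − $42,100 = $154,834.22
Elkhorn County levy = $154,834.22 × 0.0065 = $1,006.42243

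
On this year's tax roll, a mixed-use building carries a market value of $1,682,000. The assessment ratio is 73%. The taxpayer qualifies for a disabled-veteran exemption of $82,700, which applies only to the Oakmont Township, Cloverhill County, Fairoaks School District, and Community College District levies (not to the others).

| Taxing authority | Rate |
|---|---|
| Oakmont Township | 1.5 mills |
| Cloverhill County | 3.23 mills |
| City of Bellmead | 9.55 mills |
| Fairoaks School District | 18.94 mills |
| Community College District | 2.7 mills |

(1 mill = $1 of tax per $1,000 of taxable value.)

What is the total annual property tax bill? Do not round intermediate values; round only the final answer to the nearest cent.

$41,923.93

Assessed value = $1,682,000 × 0.73 = $1,227,860
Oakmont Township: ($1,227,860 − $82,700) × 0.0015 = $1,145,160 × 0.0015 = $1,717.74
Cloverhill County: ($1,227,860 − $82,700) × 0.00323 = $1,145,160 × 0.00323 = $3,698.8668
City of Bellmead: $1,227,860 × 0.00955 = $11,726.063
Fairoaks School District: ($1,227,860 − $82,700) × 0.01894 = $1,145,160 × 0.01894 = $21,689.3304
Community College District: ($1,227,860 − $82,700) × 0.0027 = $1,145,160 × 0.0027 = $3,091.932
Total = $41,923.9322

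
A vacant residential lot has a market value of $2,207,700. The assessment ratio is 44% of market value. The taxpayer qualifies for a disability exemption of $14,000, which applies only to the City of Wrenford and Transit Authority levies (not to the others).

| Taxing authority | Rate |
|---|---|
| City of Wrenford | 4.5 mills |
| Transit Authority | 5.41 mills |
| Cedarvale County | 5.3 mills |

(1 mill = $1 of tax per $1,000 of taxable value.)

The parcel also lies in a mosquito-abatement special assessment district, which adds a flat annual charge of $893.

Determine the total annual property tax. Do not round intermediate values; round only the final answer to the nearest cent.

$15,529.07

Assessed value = $2,207,700 × 0.44 = $971,388
City of Wrenford: ($971,388 − $14,000) × 0.0045 = $957,388 × 0.0045 = $4,308.246
Transit Authority: ($971,388 − $14,000) × 0.00541 = $957,388 × 0.00541 = $5,179.46908
Cedarvale County: $971,388 × 0.0053 = $5,148.3564
Levies subtotal = $14,636.07148
Total = $14,636.07148 + $893 = $15,529.07148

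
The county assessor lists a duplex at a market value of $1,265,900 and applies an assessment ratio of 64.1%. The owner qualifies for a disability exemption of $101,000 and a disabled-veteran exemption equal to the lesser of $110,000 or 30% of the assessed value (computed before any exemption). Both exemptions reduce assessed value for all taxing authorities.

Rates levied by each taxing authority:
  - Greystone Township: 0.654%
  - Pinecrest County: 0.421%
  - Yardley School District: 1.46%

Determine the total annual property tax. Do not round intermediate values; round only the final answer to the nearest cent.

$15,221.20

Assessed value = $1,265,900 × 0.641 = $811,441.9
Disabled-veteran exemption = min($110,000, 30% × $811,441.9) = min($110,000, $243,432.57) = $110,000 (dollar cap binds)
Taxable value = $811,441.9 − $101,000 − $110,000 = $600,441.9
Greystone Township: $600,441.9 × 0.00654 = $3,926.890026
Pinecrest County: $600,441.9 × 0.00421 = $2,527.860399
Yardley School District: $600,441.9 × 0.0146 = $8,766.45174
Total = $15,221.202165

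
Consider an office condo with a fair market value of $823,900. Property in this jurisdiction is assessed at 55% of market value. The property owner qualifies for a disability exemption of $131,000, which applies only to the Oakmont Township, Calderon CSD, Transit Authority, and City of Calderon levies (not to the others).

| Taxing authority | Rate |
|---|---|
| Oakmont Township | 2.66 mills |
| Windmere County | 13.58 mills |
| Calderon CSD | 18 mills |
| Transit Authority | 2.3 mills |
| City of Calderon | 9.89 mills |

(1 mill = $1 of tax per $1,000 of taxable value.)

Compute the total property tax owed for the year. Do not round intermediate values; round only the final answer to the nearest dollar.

$16,736

Assessed value = $823,900 × 0.55 = $453,145
Oakmont Township: ($453,145 − $131,000) × 0.00266 = $322,145 × 0.00266 = $856.9057
Windmere County: $453,145 × 0.01358 = $6,153.7091
Calderon CSD: ($453,145 − $131,000) × 0.018 = $322,145 × 0.018 = $5,798.61
Transit Authority: ($453,145 − $131,000) × 0.0023 = $322,145 × 0.0023 = $740.9335
City of Calderon: ($453,145 − $131,000) × 0.00989 = $322,145 × 0.00989 = $3,186.01405
Total = $16,736.17235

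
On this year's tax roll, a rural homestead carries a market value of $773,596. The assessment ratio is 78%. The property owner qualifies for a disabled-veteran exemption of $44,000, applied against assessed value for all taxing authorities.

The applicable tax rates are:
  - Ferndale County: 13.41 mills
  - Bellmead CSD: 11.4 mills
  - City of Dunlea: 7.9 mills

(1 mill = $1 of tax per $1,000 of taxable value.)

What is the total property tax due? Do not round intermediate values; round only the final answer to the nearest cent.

$18,298.13

Assessed value = $773,596 × 0.78 = $603,404.88
Taxable value = $603,404.88 − $44,000 = $559,404.88
Ferndale County: $559,404.88 × 0.01341 = $7,501.6194408
Bellmead CSD: $559,404.88 × 0.0114 = $6,377.215632
City of Dunlea: $559,404.88 × 0.0079 = $4,419.298552
Total = $7,501.6194408 + $6,377.215632 + $4,419.298552 = $18,298.1336248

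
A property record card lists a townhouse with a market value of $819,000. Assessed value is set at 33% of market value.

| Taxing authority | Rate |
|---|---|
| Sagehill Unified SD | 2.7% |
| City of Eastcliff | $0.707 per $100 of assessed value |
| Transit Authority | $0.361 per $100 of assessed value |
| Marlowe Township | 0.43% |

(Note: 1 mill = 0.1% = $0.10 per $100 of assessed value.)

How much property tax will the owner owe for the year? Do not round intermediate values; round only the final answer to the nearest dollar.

$11,346

Assessed value = $819,000 × 0.33 = $270,270
Sagehill Unified SD: $270,270 × 0.027 = $7,297.29
City of Eastcliff: $270,270 × 0.00707 = $1,910.8089
Transit Authority: $270,270 × 0.00361 = $975.6747
Marlowe Township: $270,270 × 0.0043 = $1,162.161
Total = $11,345.9346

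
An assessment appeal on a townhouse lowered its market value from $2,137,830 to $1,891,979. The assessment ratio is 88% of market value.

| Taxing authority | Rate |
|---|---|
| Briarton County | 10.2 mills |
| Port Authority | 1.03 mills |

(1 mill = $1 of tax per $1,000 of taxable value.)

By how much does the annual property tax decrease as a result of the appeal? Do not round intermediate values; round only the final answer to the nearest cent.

$2,429.60

Old assessed value = $2,137,830 × 0.88 = $1,881,290.4
New assessed value = $1,891,979 × 0.88 = $1,664,941.52
Combined rate = 0.0102 + 0.00103 = 0.01123
Old tax = $1,881,290.4 × 0.01123 = $21,126.891192
New tax = $1,664,941.52 × 0.01123 = $18,697.2932696
Reduction = $21,126.891192 − $18,697.2932696 = $2,429.5979224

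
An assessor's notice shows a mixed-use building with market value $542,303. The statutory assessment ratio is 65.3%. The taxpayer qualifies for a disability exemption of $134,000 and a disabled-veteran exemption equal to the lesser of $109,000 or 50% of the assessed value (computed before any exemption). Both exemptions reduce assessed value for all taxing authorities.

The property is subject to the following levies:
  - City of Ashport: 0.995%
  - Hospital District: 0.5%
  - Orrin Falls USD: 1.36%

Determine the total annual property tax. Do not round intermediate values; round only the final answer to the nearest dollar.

$3,173

Assessed value = $542,303 × 0.653 = $354,123.859
Disabled-veteran exemption = min($109,000, 50% × $354,123.859) = min($109,000, $177,061.9295) = $109,000 (dollar cap binds)
Taxable value = $354,123.859 − $134,000 − $109,000 = $111,123.859
City of Ashport: $111,123.859 × 0.00995 = $1,105.68239705
Hospital District: $111,123.859 × 0.005 = $555.619295
Orrin Falls USD: $111,123.859 × 0.0136 = $1,511.2844824
Total = $3,172.58617445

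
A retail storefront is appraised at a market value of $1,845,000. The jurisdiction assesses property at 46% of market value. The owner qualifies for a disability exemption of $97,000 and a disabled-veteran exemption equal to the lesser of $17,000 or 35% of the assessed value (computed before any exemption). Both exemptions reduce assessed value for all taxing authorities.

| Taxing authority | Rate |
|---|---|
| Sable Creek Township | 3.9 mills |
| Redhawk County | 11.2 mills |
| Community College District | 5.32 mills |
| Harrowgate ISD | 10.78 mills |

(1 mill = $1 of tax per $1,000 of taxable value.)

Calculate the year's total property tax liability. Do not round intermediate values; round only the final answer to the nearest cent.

Assessed value = $1,845,000 × 0.46 = $848,700
Disabled-veteran exemption = min($17,000, 35% × $848,700) = min($17,000, $297,045) = $17,000 (dollar cap binds)
Taxable value = $848,700 − $97,000 − $17,000 = $734,700
Sable Creek Township: $734,700 × 0.0039 = $2,865.33
Redhawk County: $734,700 × 0.0112 = $8,228.64
Community College District: $734,700 × 0.00532 = $3,908.604
Harrowgate ISD: $734,700 × 0.01078 = $7,920.066
Total = $22,922.64

$22,922.64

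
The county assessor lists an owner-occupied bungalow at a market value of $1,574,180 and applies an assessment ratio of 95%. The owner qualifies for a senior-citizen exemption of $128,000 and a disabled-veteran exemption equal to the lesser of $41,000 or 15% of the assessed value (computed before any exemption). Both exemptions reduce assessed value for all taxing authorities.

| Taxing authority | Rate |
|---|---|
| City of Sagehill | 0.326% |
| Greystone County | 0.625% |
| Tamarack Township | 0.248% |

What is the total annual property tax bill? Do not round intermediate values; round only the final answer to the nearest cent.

$15,904.39

Assessed value = $1,574,180 × 0.95 = $1,495,471
Disabled-veteran exemption = min($41,000, 15% × $1,495,471) = min($41,000, $224,320.65) = $41,000 (dollar cap binds)
Taxable value = $1,495,471 − $128,000 − $41,000 = $1,326,471
City of Sagehill: $1,326,471 × 0.00326 = $4,324.29546
Greystone County: $1,326,471 × 0.00625 = $8,290.44375
Tamarack Township: $1,326,471 × 0.00248 = $3,289.64808
Total = $15,904.38729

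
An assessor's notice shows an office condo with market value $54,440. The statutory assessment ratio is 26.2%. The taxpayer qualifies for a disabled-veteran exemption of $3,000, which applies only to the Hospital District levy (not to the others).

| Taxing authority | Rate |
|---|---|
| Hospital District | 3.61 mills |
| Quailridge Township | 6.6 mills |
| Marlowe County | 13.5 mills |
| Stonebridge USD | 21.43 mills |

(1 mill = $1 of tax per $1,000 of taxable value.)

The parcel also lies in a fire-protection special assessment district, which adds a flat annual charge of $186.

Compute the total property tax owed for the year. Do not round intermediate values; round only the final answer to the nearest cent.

Assessed value = $54,440 × 0.262 = $14,263.28
Hospital District: ($14,263.28 − $3,000) × 0.00361 = $11,263.28 × 0.00361 = $40.6604408
Quailridge Township: $14,263.28 × 0.0066 = $94.137648
Marlowe County: $14,263.28 × 0.0135 = $192.55428
Stonebridge USD: $14,263.28 × 0.02143 = $305.6620904
Levies subtotal = $633.0144592
Total = $633.0144592 + $186 = $819.0144592

$819.01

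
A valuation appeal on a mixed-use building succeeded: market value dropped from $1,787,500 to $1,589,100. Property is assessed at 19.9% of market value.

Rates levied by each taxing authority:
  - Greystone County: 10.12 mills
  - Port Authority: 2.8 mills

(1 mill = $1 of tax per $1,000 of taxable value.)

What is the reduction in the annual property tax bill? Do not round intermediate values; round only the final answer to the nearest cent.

Old assessed value = $1,787,500 × 0.199 = $355,712.5
New assessed value = $1,589,100 × 0.199 = $316,230.9
Combined rate = 0.01012 + 0.0028 = 0.01292
Old tax = $355,712.5 × 0.01292 = $4,595.8055
New tax = $316,230.9 × 0.01292 = $4,085.703228
Reduction = $4,595.8055 − $4,085.703228 = $510.102272

$510.10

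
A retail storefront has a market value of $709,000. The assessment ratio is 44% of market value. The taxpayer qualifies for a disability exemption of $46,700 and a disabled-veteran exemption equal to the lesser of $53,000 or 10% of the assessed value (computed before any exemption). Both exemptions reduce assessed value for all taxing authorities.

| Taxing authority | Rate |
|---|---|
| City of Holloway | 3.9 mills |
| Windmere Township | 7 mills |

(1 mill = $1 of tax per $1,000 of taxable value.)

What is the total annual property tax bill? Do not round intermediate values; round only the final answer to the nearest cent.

Assessed value = $709,000 × 0.44 = $311,960
Disabled-veteran exemption = min($53,000, 10% × $311,960) = min($53,000, $31,196) = $31,196 (percentage binds)
Taxable value = $311,960 − $46,700 − $31,196 = $234,064
City of Holloway: $234,064 × 0.0039 = $912.8496
Windmere Township: $234,064 × 0.007 = $1,638.448
Total = $2,551.2976

$2,551.30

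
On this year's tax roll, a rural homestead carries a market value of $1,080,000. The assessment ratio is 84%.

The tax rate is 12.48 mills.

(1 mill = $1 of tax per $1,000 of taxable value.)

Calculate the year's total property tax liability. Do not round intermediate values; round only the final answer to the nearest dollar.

$11,322

Assessed value = $1,080,000 × 0.84 = $907,200
Tax = $907,200 × 0.01248 = $11,321.856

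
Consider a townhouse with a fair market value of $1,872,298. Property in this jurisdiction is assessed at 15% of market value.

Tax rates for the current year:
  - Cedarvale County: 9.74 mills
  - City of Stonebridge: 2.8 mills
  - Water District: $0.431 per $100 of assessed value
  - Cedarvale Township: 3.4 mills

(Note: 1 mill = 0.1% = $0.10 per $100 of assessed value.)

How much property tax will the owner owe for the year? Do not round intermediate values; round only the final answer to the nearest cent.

$5,687.11

Assessed value = $1,872,298 × 0.15 = $280,844.7
Cedarvale County: $280,844.7 × 0.00974 = $2,735.427378
City of Stonebridge: $280,844.7 × 0.0028 = $786.36516
Water District: $280,844.7 × 0.00431 = $1,210.440657
Cedarvale Township: $280,844.7 × 0.0034 = $954.87198
Total = $5,687.105175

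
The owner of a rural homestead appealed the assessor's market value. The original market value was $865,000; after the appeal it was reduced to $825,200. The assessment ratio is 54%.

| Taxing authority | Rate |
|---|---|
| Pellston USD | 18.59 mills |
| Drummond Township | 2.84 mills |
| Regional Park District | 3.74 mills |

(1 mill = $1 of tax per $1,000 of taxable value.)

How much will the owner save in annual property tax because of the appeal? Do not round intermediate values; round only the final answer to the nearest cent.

Old assessed value = $865,000 × 0.54 = $467,100
New assessed value = $825,200 × 0.54 = $445,608
Combined rate = 0.01859 + 0.00284 + 0.00374 = 0.02517
Old tax = $467,100 × 0.02517 = $11,756.907
New tax = $445,608 × 0.02517 = $11,215.95336
Reduction = $11,756.907 − $11,215.95336 = $540.95364

$540.95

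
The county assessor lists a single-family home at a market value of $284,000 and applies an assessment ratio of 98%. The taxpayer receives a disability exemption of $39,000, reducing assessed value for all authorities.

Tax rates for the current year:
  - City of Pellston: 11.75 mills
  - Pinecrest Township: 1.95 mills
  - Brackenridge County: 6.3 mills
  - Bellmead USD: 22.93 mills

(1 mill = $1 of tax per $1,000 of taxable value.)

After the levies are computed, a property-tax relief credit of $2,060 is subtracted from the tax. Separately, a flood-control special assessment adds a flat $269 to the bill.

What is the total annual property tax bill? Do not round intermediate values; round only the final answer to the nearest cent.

$8,483.01

Assessed value = $284,000 × 0.98 = $278,320
Taxable value = $278,320 − $39,000 = $239,320
City of Pellston: $239,320 × 0.01175 = $2,812.01
Pinecrest Township: $239,320 × 0.00195 = $466.674
Brackenridge County: $239,320 × 0.0063 = $1,507.716
Bellmead USD: $239,320 × 0.02293 = $5,487.6076
Levies subtotal = $10,274.0076
After credit = $10,274.0076 − $2,060 = $8,214.0076
Total = $8,214.0076 + $269 = $8,483.0076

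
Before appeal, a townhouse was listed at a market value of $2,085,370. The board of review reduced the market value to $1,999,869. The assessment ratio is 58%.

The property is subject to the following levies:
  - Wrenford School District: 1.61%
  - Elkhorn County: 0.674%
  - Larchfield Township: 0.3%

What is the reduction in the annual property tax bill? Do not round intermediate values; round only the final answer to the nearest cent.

Old assessed value = $2,085,370 × 0.58 = $1,209,514.6
New assessed value = $1,999,869 × 0.58 = $1,159,924.02
Combined rate = 0.0161 + 0.00674 + 0.003 = 0.02584
Old tax = $1,209,514.6 × 0.02584 = $31,253.857264
New tax = $1,159,924.02 × 0.02584 = $29,972.4366768
Reduction = $31,253.857264 − $29,972.4366768 = $1,281.4205872

$1,281.42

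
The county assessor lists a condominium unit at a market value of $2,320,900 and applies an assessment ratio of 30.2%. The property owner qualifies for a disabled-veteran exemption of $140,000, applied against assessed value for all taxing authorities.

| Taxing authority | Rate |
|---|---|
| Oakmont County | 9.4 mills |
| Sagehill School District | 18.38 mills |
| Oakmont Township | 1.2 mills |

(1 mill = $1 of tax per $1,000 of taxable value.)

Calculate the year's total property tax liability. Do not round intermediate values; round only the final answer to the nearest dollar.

$16,255

Assessed value = $2,320,900 × 0.302 = $700,911.8
Taxable value = $700,911.8 − $140,000 = $560,911.8
Oakmont County: $560,911.8 × 0.0094 = $5,272.57092
Sagehill School District: $560,911.8 × 0.01838 = $10,309.558884
Oakmont Township: $560,911.8 × 0.0012 = $673.09416
Total = $5,272.57092 + $10,309.558884 + $673.09416 = $16,255.223964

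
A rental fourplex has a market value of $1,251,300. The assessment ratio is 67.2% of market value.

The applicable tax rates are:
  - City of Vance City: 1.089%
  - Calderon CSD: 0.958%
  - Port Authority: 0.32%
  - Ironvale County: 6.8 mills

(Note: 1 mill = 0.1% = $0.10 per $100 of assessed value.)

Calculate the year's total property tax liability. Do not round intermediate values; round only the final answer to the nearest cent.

$25,621.42

Assessed value = $1,251,300 × 0.672 = $840,873.6
City of Vance City: $840,873.6 × 0.01089 = $9,157.113504
Calderon CSD: $840,873.6 × 0.00958 = $8,055.569088
Port Authority: $840,873.6 × 0.0032 = $2,690.79552
Ironvale County: $840,873.6 × 0.0068 = $5,717.94048
Total = $25,621.418592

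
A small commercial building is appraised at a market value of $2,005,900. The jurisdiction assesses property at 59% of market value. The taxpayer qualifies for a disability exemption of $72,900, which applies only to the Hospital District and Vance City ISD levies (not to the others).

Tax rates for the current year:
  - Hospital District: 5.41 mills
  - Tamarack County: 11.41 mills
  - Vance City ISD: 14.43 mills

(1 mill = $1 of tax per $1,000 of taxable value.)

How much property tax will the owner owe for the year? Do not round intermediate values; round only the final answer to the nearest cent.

$35,537.45

Assessed value = $2,005,900 × 0.59 = $1,183,481
Hospital District: ($1,183,481 − $72,900) × 0.00541 = $1,110,581 × 0.00541 = $6,008.24321
Tamarack County: $1,183,481 × 0.01141 = $13,503.51821
Vance City ISD: ($1,183,481 − $72,900) × 0.01443 = $1,110,581 × 0.01443 = $16,025.68383
Total = $35,537.44525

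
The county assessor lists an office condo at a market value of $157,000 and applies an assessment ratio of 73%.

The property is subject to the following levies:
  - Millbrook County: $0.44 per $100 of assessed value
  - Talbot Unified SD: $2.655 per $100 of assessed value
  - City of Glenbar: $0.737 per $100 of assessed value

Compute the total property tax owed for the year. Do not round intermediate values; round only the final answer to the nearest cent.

Assessed value = $157,000 × 0.73 = $114,610
Millbrook County: $114,610 × 0.0044 = $504.284
Talbot Unified SD: $114,610 × 0.02655 = $3,042.8955
City of Glenbar: $114,610 × 0.00737 = $844.6757
Total = $504.284 + $3,042.8955 + $844.6757 = $4,391.8552

$4,391.86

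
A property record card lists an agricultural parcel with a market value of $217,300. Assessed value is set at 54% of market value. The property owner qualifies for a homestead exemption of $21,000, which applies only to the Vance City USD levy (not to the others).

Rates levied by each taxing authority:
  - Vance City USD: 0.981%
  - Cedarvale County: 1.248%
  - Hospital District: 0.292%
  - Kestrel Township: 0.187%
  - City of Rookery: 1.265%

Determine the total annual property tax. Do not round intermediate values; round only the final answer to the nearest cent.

Assessed value = $217,300 × 0.54 = $117,342
Vance City USD: ($117,342 − $21,000) × 0.00981 = $96,342 × 0.00981 = $945.11502
Cedarvale County: $117,342 × 0.01248 = $1,464.42816
Hospital District: $117,342 × 0.00292 = $342.63864
Kestrel Township: $117,342 × 0.00187 = $219.42954
City of Rookery: $117,342 × 0.01265 = $1,484.3763
Total = $4,455.98766

$4,455.99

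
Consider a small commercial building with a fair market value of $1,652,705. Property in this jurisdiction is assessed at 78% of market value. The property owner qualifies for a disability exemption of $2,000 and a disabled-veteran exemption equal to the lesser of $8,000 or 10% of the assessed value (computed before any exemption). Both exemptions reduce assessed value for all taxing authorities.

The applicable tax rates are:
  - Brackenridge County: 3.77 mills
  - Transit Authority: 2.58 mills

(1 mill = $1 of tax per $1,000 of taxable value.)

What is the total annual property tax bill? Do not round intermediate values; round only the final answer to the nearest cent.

$8,122.35

Assessed value = $1,652,705 × 0.78 = $1,289,109.9
Disabled-veteran exemption = min($8,000, 10% × $1,289,109.9) = min($8,000, $128,910.99) = $8,000 (dollar cap binds)
Taxable value = $1,289,109.9 − $2,000 − $8,000 = $1,279,109.9
Brackenridge County: $1,279,109.9 × 0.00377 = $4,822.244323
Transit Authority: $1,279,109.9 × 0.00258 = $3,300.103542
Total = $8,122.347865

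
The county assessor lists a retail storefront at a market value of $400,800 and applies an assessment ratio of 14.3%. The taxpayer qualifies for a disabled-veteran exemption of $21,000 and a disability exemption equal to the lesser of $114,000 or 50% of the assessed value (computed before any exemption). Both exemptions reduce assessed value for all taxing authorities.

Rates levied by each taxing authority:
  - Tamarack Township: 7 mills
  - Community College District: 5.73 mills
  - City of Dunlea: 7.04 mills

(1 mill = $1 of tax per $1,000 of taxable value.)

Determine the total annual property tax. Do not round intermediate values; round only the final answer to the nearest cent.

$151.38

Assessed value = $400,800 × 0.143 = $57,314.4
Disability exemption = min($114,000, 50% × $57,314.4) = min($114,000, $28,657.2) = $28,657.2 (percentage binds)
Taxable value = $57,314.4 − $21,000 − $28,657.2 = $7,657.2
Tamarack Township: $7,657.2 × 0.007 = $53.6004
Community College District: $7,657.2 × 0.00573 = $43.875756
City of Dunlea: $7,657.2 × 0.00704 = $53.906688
Total = $151.382844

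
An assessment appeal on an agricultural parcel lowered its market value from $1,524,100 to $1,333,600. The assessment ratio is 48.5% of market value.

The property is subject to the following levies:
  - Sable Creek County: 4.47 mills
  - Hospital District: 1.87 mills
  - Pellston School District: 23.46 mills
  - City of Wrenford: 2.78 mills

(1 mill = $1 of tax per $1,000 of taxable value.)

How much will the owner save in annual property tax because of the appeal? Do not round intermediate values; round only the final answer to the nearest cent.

Old assessed value = $1,524,100 × 0.485 = $739,188.5
New assessed value = $1,333,600 × 0.485 = $646,796
Combined rate = 0.00447 + 0.00187 + 0.02346 + 0.00278 = 0.03258
Old tax = $739,188.5 × 0.03258 = $24,082.76133
New tax = $646,796 × 0.03258 = $21,072.61368
Reduction = $24,082.76133 − $21,072.61368 = $3,010.14765

$3,010.15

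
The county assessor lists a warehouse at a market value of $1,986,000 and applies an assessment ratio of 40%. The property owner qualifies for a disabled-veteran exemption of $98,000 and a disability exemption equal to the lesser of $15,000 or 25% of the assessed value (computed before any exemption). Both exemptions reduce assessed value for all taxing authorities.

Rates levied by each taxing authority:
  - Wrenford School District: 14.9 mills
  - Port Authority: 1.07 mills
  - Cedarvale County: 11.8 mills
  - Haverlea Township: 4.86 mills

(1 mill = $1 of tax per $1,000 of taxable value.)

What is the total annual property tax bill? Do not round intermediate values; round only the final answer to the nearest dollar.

$22,234

Assessed value = $1,986,000 × 0.4 = $794,400
Disability exemption = min($15,000, 25% × $794,400) = min($15,000, $198,600) = $15,000 (dollar cap binds)
Taxable value = $794,400 − $98,000 − $15,000 = $681,400
Wrenford School District: $681,400 × 0.0149 = $10,152.86
Port Authority: $681,400 × 0.00107 = $729.098
Cedarvale County: $681,400 × 0.0118 = $8,040.52
Haverlea Township: $681,400 × 0.00486 = $3,311.604
Total = $22,234.082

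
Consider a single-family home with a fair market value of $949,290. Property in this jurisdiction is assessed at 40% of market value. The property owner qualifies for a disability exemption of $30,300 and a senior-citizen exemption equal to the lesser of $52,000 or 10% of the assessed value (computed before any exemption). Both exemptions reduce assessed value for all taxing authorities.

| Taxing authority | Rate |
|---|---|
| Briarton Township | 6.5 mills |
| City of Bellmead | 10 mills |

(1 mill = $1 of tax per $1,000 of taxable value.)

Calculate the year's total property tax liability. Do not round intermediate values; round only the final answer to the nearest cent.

$5,138.83

Assessed value = $949,290 × 0.4 = $379,716
Senior-citizen exemption = min($52,000, 10% × $379,716) = min($52,000, $37,971.6) = $37,971.6 (percentage binds)
Taxable value = $379,716 − $30,300 − $37,971.6 = $311,444.4
Briarton Township: $311,444.4 × 0.0065 = $2,024.3886
City of Bellmead: $311,444.4 × 0.01 = $3,114.444
Total = $5,138.8326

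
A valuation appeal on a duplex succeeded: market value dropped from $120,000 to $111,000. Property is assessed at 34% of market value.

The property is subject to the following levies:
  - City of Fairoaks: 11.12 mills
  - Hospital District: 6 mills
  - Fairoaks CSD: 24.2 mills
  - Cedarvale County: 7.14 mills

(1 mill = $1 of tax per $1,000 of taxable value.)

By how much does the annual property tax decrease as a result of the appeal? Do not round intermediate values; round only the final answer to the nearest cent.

$148.29

Old assessed value = $120,000 × 0.34 = $40,800
New assessed value = $111,000 × 0.34 = $37,740
Combined rate = 0.01112 + 0.006 + 0.0242 + 0.00714 = 0.04846
Old tax = $40,800 × 0.04846 = $1,977.168
New tax = $37,740 × 0.04846 = $1,828.8804
Reduction = $1,977.168 − $1,828.8804 = $148.2876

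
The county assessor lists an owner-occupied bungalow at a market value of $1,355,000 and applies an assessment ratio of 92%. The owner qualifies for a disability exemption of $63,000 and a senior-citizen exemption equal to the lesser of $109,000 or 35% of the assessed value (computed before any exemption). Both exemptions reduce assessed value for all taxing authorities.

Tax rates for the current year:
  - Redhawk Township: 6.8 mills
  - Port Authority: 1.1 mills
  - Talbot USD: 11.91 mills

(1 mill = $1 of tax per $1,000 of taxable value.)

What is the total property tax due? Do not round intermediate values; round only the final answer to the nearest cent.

$21,287.83

Assessed value = $1,355,000 × 0.92 = $1,246,600
Senior-citizen exemption = min($109,000, 35% × $1,246,600) = min($109,000, $436,310) = $109,000 (dollar cap binds)
Taxable value = $1,246,600 − $63,000 − $109,000 = $1,074,600
Redhawk Township: $1,074,600 × 0.0068 = $7,307.28
Port Authority: $1,074,600 × 0.0011 = $1,182.06
Talbot USD: $1,074,600 × 0.01191 = $12,798.486
Total = $21,287.826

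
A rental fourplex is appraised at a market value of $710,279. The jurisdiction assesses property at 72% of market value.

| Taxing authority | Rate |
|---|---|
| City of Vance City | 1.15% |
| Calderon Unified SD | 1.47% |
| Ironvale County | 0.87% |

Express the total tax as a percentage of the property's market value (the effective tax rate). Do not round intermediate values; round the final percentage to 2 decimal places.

2.51%

Assessed value = $710,279 × 0.72 = $511,400.88
City of Vance City: $511,400.88 × 0.0115 = $5,881.11012
Calderon Unified SD: $511,400.88 × 0.0147 = $7,517.592936
Ironvale County: $511,400.88 × 0.0087 = $4,449.187656
Total tax = $17,847.890712
Effective rate = $17,847.890712 ÷ $710,279 = 2.51% of market value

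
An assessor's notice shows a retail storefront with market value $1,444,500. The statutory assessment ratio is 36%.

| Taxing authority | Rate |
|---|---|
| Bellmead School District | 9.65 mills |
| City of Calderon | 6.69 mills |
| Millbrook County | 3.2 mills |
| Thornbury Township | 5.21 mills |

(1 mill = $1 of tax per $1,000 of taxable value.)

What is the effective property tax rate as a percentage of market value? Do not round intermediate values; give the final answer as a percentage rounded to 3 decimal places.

Assessed value = $1,444,500 × 0.36 = $520,020
Bellmead School District: $520,020 × 0.00965 = $5,018.193
City of Calderon: $520,020 × 0.00669 = $3,478.9338
Millbrook County: $520,020 × 0.0032 = $1,664.064
Thornbury Township: $520,020 × 0.00521 = $2,709.3042
Total tax = $12,870.495
Effective rate = $12,870.495 ÷ $1,444,500 = 0.891% of market value

0.891%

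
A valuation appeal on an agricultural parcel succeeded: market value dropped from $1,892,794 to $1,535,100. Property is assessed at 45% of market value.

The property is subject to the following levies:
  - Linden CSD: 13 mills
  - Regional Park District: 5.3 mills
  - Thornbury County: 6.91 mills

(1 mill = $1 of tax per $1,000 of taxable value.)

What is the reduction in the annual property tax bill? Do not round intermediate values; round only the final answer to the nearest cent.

$4,057.86

Old assessed value = $1,892,794 × 0.45 = $851,757.3
New assessed value = $1,535,100 × 0.45 = $690,795
Combined rate = 0.013 + 0.0053 + 0.00691 = 0.02521
Old tax = $851,757.3 × 0.02521 = $21,472.801533
New tax = $690,795 × 0.02521 = $17,414.94195
Reduction = $21,472.801533 − $17,414.94195 = $4,057.859583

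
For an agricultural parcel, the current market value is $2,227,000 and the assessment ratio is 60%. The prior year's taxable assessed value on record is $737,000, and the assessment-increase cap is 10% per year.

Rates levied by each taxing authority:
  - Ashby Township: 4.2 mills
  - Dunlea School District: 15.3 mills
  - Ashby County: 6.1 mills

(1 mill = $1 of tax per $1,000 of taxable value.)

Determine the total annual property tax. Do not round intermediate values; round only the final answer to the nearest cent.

$20,753.92

Uncapped assessed value = $2,227,000 × 0.6 = $1,336,200
Cap limit = $737,000 × 1.1 = $810,700
Taxable assessed value = min($1,336,200, $810,700) = $810,700 (cap binds)
Ashby Township: $810,700 × 0.0042 = $3,404.94
Dunlea School District: $810,700 × 0.0153 = $12,403.71
Ashby County: $810,700 × 0.0061 = $4,945.27
Total = $20,753.92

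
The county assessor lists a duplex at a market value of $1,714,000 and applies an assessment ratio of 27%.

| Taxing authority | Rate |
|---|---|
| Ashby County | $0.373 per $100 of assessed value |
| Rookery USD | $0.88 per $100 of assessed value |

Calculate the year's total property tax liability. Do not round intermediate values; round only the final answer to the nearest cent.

Assessed value = $1,714,000 × 0.27 = $462,780
Ashby County: $462,780 × 0.00373 = $1,726.1694
Rookery USD: $462,780 × 0.0088 = $4,072.464
Total = $1,726.1694 + $4,072.464 = $5,798.6334

$5,798.63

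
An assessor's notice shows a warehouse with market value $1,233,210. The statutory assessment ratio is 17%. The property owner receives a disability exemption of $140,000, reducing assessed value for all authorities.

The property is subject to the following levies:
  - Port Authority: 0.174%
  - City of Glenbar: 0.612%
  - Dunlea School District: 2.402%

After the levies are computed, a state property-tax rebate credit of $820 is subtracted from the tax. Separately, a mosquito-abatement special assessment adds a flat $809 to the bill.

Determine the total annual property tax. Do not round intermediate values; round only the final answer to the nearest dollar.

Assessed value = $1,233,210 × 0.17 = $209,645.7
Taxable value = $209,645.7 − $140,000 = $69,645.7
Port Authority: $69,645.7 × 0.00174 = $121.183518
City of Glenbar: $69,645.7 × 0.00612 = $426.231684
Dunlea School District: $69,645.7 × 0.02402 = $1,672.889714
Levies subtotal = $2,220.304916
After credit = $2,220.304916 − $820 = $1,400.304916
Total = $1,400.304916 + $809 = $2,209.304916

$2,209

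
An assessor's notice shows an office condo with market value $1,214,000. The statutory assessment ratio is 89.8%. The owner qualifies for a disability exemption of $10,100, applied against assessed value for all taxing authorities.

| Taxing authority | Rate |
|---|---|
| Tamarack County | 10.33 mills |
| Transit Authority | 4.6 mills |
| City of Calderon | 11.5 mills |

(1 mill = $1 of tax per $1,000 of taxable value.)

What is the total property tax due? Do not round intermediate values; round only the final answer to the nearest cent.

Assessed value = $1,214,000 × 0.898 = $1,090,172
Taxable value = $1,090,172 − $10,100 = $1,080,072
Tamarack County: $1,080,072 × 0.01033 = $11,157.14376
Transit Authority: $1,080,072 × 0.0046 = $4,968.3312
City of Calderon: $1,080,072 × 0.0115 = $12,420.828
Total = $11,157.14376 + $4,968.3312 + $12,420.828 = $28,546.30296

$28,546.30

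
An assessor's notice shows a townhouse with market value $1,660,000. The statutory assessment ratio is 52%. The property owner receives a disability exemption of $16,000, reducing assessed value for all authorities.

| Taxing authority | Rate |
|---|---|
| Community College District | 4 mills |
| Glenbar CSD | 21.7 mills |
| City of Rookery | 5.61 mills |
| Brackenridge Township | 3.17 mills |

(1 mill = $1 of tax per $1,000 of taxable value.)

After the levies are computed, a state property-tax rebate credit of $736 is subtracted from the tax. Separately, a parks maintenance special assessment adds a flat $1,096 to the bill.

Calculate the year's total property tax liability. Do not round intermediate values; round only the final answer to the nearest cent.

Assessed value = $1,660,000 × 0.52 = $863,200
Taxable value = $863,200 − $16,000 = $847,200
Community College District: $847,200 × 0.004 = $3,388.8
Glenbar CSD: $847,200 × 0.0217 = $18,384.24
City of Rookery: $847,200 × 0.00561 = $4,752.792
Brackenridge Township: $847,200 × 0.00317 = $2,685.624
Levies subtotal = $29,211.456
After credit = $29,211.456 − $736 = $28,475.456
Total = $28,475.456 + $1,096 = $29,571.456

$29,571.46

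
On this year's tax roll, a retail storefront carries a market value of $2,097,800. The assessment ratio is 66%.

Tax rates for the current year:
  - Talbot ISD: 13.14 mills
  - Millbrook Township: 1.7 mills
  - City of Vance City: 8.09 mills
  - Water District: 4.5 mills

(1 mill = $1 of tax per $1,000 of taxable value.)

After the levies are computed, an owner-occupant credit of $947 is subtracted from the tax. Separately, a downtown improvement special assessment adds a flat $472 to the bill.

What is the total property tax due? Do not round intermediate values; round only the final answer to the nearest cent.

Assessed value = $2,097,800 × 0.66 = $1,384,548
Talbot ISD: $1,384,548 × 0.01314 = $18,192.96072
Millbrook Township: $1,384,548 × 0.0017 = $2,353.7316
City of Vance City: $1,384,548 × 0.00809 = $11,200.99332
Water District: $1,384,548 × 0.0045 = $6,230.466
Levies subtotal = $37,978.15164
After credit = $37,978.15164 − $947 = $37,031.15164
Total = $37,031.15164 + $472 = $37,503.15164

$37,503.15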